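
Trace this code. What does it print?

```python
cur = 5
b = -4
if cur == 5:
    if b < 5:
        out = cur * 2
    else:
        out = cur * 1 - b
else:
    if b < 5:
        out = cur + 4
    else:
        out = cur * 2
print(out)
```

cur=5, b=-4
cur == 5 is True; b < 5 is True
→ out = cur * 2 = 10

10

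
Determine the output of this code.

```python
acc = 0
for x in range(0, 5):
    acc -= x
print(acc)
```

-10

x=0: acc = 0-0 = 0
x=1: acc = 0-1 = -1
x=2: acc = (-1)-2 = -3
x=3: acc = (-3)-3 = -6
x=4: acc = (-6)-4 = -10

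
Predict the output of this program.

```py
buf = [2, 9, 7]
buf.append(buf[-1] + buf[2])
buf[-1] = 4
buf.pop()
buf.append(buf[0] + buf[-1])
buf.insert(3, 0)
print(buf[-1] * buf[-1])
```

append buf[-1]+buf[2] = 7+7 = 14 → [2, 9, 7, 14]
buf[-1] = 4 → [2, 9, 7, 4]
pop() removes 4 → [2, 9, 7]
append buf[0]+buf[-1] = 2+7 = 9 → [2, 9, 7, 9]
insert 0 at 3 → [2, 9, 7, 0, 9]
buf[-1]*buf[-1] = 9*9 = 81

81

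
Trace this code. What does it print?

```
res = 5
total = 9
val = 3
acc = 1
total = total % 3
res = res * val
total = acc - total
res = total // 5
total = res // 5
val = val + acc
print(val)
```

4

total = 9%3 = 0
res = 5*3 = 15
total = 1-0 = 1
res = 1//5 = 0
total = 0//5 = 0
val = 3+1 = 4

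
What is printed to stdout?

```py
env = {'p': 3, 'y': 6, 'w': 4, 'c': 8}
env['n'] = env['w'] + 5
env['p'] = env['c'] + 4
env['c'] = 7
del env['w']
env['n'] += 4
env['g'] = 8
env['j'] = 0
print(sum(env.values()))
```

env['n'] = env['w']+5 = 9 → {'p': 3, 'y': 6, 'w': 4, 'c': 8, 'n': 9}
env['p'] = env['c']+4 = 12 → {'p': 12, 'y': 6, 'w': 4, 'c': 8, 'n': 9}
env['c'] = 7 → {'p': 12, 'y': 6, 'w': 4, 'c': 7, 'n': 9}
del 'w' → {'p': 12, 'y': 6, 'c': 7, 'n': 9}
env['n'] = 9+4 = 13 → {'p': 12, 'y': 6, 'c': 7, 'n': 13}
env['g'] = 8 → {'p': 12, 'y': 6, 'c': 7, 'n': 13, 'g': 8}
env['j'] = 0 → {'p': 12, 'y': 6, 'c': 7, 'n': 13, 'g': 8, 'j': 0}
sum of values = 46

46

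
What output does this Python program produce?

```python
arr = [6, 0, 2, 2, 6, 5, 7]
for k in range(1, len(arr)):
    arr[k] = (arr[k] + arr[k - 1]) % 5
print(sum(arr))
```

k=1: arr[1] = (0+6)%5 = 1 → [6, 1, 2, 2, 6, 5, 7]
k=2: arr[2] = (2+1)%5 = 3 → [6, 1, 3, 2, 6, 5, 7]
k=3: arr[3] = (2+3)%5 = 0 → [6, 1, 3, 0, 6, 5, 7]
k=4: arr[4] = (6+0)%5 = 1 → [6, 1, 3, 0, 1, 5, 7]
k=5: arr[5] = (5+1)%5 = 1 → [6, 1, 3, 0, 1, 1, 7]
k=6: arr[6] = (7+1)%5 = 3 → [6, 1, 3, 0, 1, 1, 3]
sum = 15

15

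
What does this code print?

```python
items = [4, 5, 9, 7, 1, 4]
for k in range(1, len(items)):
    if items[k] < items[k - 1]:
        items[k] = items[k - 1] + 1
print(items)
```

[4, 5, 9, 10, 11, 12]

k=1: 5>=4, unchanged → [4, 5, 9, 7, 1, 4]
k=2: 9>=5, unchanged → [4, 5, 9, 7, 1, 4]
k=3: 7<9, items[3] = 9+1 = 10 → [4, 5, 9, 10, 1, 4]
k=4: 1<10, items[4] = 10+1 = 11 → [4, 5, 9, 10, 11, 4]
k=5: 4<11, items[5] = 11+1 = 12 → [4, 5, 9, 10, 11, 12]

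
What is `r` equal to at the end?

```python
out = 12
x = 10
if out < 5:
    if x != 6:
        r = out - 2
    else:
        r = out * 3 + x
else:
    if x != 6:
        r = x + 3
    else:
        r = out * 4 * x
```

13

out=12, x=10
out < 5 is False; x != 6 is True
→ r = x + 3 = 13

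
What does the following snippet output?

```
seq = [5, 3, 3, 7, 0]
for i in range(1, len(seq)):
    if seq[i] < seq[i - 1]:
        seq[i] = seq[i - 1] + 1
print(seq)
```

i=1: 3<5, seq[1] = 5+1 = 6 → [5, 6, 3, 7, 0]
i=2: 3<6, seq[2] = 6+1 = 7 → [5, 6, 7, 7, 0]
i=3: 7>=7, unchanged → [5, 6, 7, 7, 0]
i=4: 0<7, seq[4] = 7+1 = 8 → [5, 6, 7, 7, 8]

[5, 6, 7, 7, 8]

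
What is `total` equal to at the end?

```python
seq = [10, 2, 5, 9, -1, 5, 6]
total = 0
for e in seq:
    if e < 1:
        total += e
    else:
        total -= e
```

-38

e=10: not <1, total = 0-10 = -10
e=2: not <1, total = (-10)-2 = -12
e=5: not <1, total = (-12)-5 = -17
e=9: not <1, total = (-17)-9 = -26
e=-1: <1, total = (-26)+(-1) = -27
e=5: not <1, total = (-27)-5 = -32
e=6: not <1, total = (-32)-6 = -38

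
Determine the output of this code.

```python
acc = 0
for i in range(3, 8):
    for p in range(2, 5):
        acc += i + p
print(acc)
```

i=3,p=2: acc = 0+5 = 5
i=3,p=3: acc = 5+6 = 11
i=3,p=4: acc = 11+7 = 18
i=4,p=2: acc = 18+6 = 24
i=4,p=3: acc = 24+7 = 31
i=4,p=4: acc = 31+8 = 39
i=5,p=2: acc = 39+7 = 46
i=5,p=3: acc = 46+8 = 54
i=5,p=4: acc = 54+9 = 63
i=6,p=2: acc = 63+8 = 71
i=6,p=3: acc = 71+9 = 80
i=6,p=4: acc = 80+10 = 90
i=7,p=2: acc = 90+9 = 99
i=7,p=3: acc = 99+10 = 109
i=7,p=4: acc = 109+11 = 120

120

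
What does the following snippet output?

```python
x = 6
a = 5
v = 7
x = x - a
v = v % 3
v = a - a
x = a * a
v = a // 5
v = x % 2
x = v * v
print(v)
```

1

x = 6-5 = 1
v = 7%3 = 1
v = 5-5 = 0
x = 5*5 = 25
v = 5//5 = 1
v = 25%2 = 1
x = 1*1 = 1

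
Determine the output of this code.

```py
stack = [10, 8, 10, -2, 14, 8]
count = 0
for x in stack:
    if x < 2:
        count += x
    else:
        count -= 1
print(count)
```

-7

x=10: not <2, count = 0-1 = -1
x=8: not <2, count = (-1)-1 = -2
x=10: not <2, count = (-2)-1 = -3
x=-2: <2, count = (-3)+(-2) = -5
x=14: not <2, count = (-5)-1 = -6
x=8: not <2, count = (-6)-1 = -7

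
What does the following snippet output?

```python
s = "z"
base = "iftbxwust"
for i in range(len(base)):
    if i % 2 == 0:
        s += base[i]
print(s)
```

zitxut

i=0: add 'i' → 'zi'
i=1: skip
i=2: add 't' → 'zit'
i=3: skip
i=4: add 'x' → 'zitx'
i=5: skip
i=6: add 'u' → 'zitxu'
i=7: skip
i=8: add 't' → 'zitxut'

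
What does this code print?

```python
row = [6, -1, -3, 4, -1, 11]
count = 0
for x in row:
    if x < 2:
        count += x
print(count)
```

x=6: not <2
x=-1: <2, count = 0+(-1) = -1
x=-3: <2, count = (-1)+(-3) = -4
x=4: not <2
x=-1: <2, count = (-4)+(-1) = -5
x=11: not <2

-5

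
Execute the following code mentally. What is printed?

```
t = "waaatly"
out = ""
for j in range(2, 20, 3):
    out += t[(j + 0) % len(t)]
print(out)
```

alatwa

j=2: add t[2]='a' → 'a'
j=5: add t[5]='l' → 'al'
j=8: add t[1]='a' → 'ala'
j=11: add t[4]='t' → 'alat'
j=14: add t[0]='w' → 'alatw'
j=17: add t[3]='a' → 'alatwa'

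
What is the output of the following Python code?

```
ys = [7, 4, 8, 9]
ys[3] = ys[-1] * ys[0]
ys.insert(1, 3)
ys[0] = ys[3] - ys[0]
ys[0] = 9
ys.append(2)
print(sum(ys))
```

89

ys[3] = ys[-1]*ys[0] = 9*7 = 63 → [7, 4, 8, 63]
insert 3 at 1 → [7, 3, 4, 8, 63]
ys[0] = ys[3]-ys[0] = 8-7 = 1 → [1, 3, 4, 8, 63]
ys[0] = 9 → [9, 3, 4, 8, 63]
append 2 → [9, 3, 4, 8, 63, 2]
sum = 89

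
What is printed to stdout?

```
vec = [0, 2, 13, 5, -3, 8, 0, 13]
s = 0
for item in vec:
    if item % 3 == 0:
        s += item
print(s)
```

-3

item=0: %3==0, s = 0+0 = 0
item=2: not %3==0
item=13: not %3==0
item=5: not %3==0
item=-3: %3==0, s = 0+(-3) = -3
item=8: not %3==0
item=0: %3==0, s = (-3)+0 = -3
item=13: not %3==0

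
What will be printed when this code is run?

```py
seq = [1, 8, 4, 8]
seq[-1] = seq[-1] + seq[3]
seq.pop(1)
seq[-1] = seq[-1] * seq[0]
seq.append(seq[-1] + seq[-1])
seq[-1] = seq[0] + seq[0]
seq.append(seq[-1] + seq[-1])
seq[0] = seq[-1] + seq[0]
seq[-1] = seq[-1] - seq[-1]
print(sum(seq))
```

27

seq[-1] = seq[-1]+seq[3] = 8+8 = 16 → [1, 8, 4, 16]
pop(1) removes 8 → [1, 4, 16]
seq[-1] = seq[-1]*seq[0] = 16*1 = 16 → [1, 4, 16]
append seq[-1]+seq[-1] = 16+16 = 32 → [1, 4, 16, 32]
seq[-1] = seq[0]+seq[0] = 1+1 = 2 → [1, 4, 16, 2]
append seq[-1]+seq[-1] = 2+2 = 4 → [1, 4, 16, 2, 4]
seq[0] = seq[-1]+seq[0] = 4+1 = 5 → [5, 4, 16, 2, 4]
seq[-1] = seq[-1]-seq[-1] = 4-4 = 0 → [5, 4, 16, 2, 0]
sum = 27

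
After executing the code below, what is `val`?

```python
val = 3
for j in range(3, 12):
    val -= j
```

j=3: val = 3-3 = 0
j=4: val = 0-4 = -4
j=5: val = (-4)-5 = -9
j=6: val = (-9)-6 = -15
j=7: val = (-15)-7 = -22
j=8: val = (-22)-8 = -30
j=9: val = (-30)-9 = -39
j=10: val = (-39)-10 = -49
j=11: val = (-49)-11 = -60

-60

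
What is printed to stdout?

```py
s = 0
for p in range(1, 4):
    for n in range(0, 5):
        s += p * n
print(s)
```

p=1,n=0: s = 0+0 = 0
p=1,n=1: s = 0+1 = 1
p=1,n=2: s = 1+2 = 3
p=1,n=3: s = 3+3 = 6
p=1,n=4: s = 6+4 = 10
p=2,n=0: s = 10+0 = 10
p=2,n=1: s = 10+2 = 12
p=2,n=2: s = 12+4 = 16
p=2,n=3: s = 16+6 = 22
p=2,n=4: s = 22+8 = 30
p=3,n=0: s = 30+0 = 30
p=3,n=1: s = 30+3 = 33
p=3,n=2: s = 33+6 = 39
p=3,n=3: s = 39+9 = 48
p=3,n=4: s = 48+12 = 60

60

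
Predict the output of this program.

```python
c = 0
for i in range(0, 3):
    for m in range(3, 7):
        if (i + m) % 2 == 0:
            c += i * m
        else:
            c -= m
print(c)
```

2

i=0,m=3: odd sum, c = 0-3 = -3
i=0,m=4: even sum, c = (-3)+0 = -3
i=0,m=5: odd sum, c = (-3)-5 = -8
i=0,m=6: even sum, c = (-8)+0 = -8
i=1,m=3: even sum, c = (-8)+3 = -5
i=1,m=4: odd sum, c = (-5)-4 = -9
i=1,m=5: even sum, c = (-9)+5 = -4
i=1,m=6: odd sum, c = (-4)-6 = -10
i=2,m=3: odd sum, c = (-10)-3 = -13
i=2,m=4: even sum, c = (-13)+8 = -5
i=2,m=5: odd sum, c = (-5)-5 = -10
i=2,m=6: even sum, c = (-10)+12 = 2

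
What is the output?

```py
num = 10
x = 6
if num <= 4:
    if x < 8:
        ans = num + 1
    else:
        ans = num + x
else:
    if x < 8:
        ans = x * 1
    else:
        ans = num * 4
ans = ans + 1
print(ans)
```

7

num=10, x=6
num <= 4 is False; x < 8 is True
→ ans = x * 1 = 6
ans = 6+1 = 7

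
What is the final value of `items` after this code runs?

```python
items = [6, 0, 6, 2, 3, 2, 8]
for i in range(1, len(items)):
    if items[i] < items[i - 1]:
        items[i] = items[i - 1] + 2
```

[6, 8, 10, 12, 14, 16, 18]

i=1: 0<6, items[1] = 6+2 = 8 → [6, 8, 6, 2, 3, 2, 8]
i=2: 6<8, items[2] = 8+2 = 10 → [6, 8, 10, 2, 3, 2, 8]
i=3: 2<10, items[3] = 10+2 = 12 → [6, 8, 10, 12, 3, 2, 8]
i=4: 3<12, items[4] = 12+2 = 14 → [6, 8, 10, 12, 14, 2, 8]
i=5: 2<14, items[5] = 14+2 = 16 → [6, 8, 10, 12, 14, 16, 8]
i=6: 8<16, items[6] = 16+2 = 18 → [6, 8, 10, 12, 14, 16, 18]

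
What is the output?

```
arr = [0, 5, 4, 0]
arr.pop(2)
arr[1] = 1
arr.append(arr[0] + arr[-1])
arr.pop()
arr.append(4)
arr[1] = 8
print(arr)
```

pop(2) removes 4 → [0, 5, 0]
arr[1] = 1 → [0, 1, 0]
append arr[0]+arr[-1] = 0+0 = 0 → [0, 1, 0, 0]
pop() removes 0 → [0, 1, 0]
append 4 → [0, 1, 0, 4]
arr[1] = 8 → [0, 8, 0, 4]

[0, 8, 0, 4]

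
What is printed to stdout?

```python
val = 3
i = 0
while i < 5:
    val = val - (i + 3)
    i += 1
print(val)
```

i=0: val = 3-3 = 0
i=1: val = 0-4 = -4
i=2: val = (-4)-5 = -9
i=3: val = (-9)-6 = -15
i=4: val = (-15)-7 = -22

-22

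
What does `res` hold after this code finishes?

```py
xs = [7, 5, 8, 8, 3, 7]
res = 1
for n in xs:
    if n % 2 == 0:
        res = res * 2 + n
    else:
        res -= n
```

-30

n=7: not even, res = 1-7 = -6
n=5: not even, res = (-6)-5 = -11
n=8: even, res = (-11)*2+8 = -14
n=8: even, res = (-14)*2+8 = -20
n=3: not even, res = (-20)-3 = -23
n=7: not even, res = (-23)-7 = -30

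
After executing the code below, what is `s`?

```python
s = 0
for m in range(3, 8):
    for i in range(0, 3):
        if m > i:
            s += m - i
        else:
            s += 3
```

m=3,i=0: 3>0, s = 0+3 = 3
m=3,i=1: 3>1, s = 3+2 = 5
m=3,i=2: 3>2, s = 5+1 = 6
m=4,i=0: 4>0, s = 6+4 = 10
m=4,i=1: 4>1, s = 10+3 = 13
m=4,i=2: 4>2, s = 13+2 = 15
m=5,i=0: 5>0, s = 15+5 = 20
m=5,i=1: 5>1, s = 20+4 = 24
m=5,i=2: 5>2, s = 24+3 = 27
m=6,i=0: 6>0, s = 27+6 = 33
m=6,i=1: 6>1, s = 33+5 = 38
m=6,i=2: 6>2, s = 38+4 = 42
m=7,i=0: 7>0, s = 42+7 = 49
m=7,i=1: 7>1, s = 49+6 = 55
m=7,i=2: 7>2, s = 55+5 = 60

60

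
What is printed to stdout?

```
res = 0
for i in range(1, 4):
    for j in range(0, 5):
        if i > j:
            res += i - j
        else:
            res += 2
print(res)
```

28

i=1,j=0: 1>0, res = 0+1 = 1
i=1,j=1: not 1>1, res = 1+2 = 3
i=1,j=2: not 1>2, res = 3+2 = 5
i=1,j=3: not 1>3, res = 5+2 = 7
i=1,j=4: not 1>4, res = 7+2 = 9
i=2,j=0: 2>0, res = 9+2 = 11
i=2,j=1: 2>1, res = 11+1 = 12
i=2,j=2: not 2>2, res = 12+2 = 14
i=2,j=3: not 2>3, res = 14+2 = 16
i=2,j=4: not 2>4, res = 16+2 = 18
i=3,j=0: 3>0, res = 18+3 = 21
i=3,j=1: 3>1, res = 21+2 = 23
i=3,j=2: 3>2, res = 23+1 = 24
i=3,j=3: not 3>3, res = 24+2 = 26
i=3,j=4: not 3>4, res = 26+2 = 28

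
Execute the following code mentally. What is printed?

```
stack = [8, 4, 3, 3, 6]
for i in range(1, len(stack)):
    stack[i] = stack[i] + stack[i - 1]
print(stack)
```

[8, 12, 15, 18, 24]

i=1: stack[1] = 4+8 = 12 → [8, 12, 3, 3, 6]
i=2: stack[2] = 3+12 = 15 → [8, 12, 15, 3, 6]
i=3: stack[3] = 3+15 = 18 → [8, 12, 15, 18, 6]
i=4: stack[4] = 6+18 = 24 → [8, 12, 15, 18, 24]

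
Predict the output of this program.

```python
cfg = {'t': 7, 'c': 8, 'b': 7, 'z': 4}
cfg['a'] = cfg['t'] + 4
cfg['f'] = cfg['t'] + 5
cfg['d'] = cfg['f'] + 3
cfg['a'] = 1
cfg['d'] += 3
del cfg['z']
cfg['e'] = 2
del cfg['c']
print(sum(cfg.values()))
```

47

cfg['a'] = cfg['t']+4 = 11 → {'t': 7, 'c': 8, 'b': 7, 'z': 4, 'a': 11}
cfg['f'] = cfg['t']+5 = 12 → {'t': 7, 'c': 8, 'b': 7, 'z': 4, 'a': 11, 'f': 12}
cfg['d'] = cfg['f']+3 = 15 → {'t': 7, 'c': 8, 'b': 7, 'z': 4, 'a': 11, 'f': 12, 'd': 15}
cfg['a'] = 1 → {'t': 7, 'c': 8, 'b': 7, 'z': 4, 'a': 1, 'f': 12, 'd': 15}
cfg['d'] = 15+3 = 18 → {'t': 7, 'c': 8, 'b': 7, 'z': 4, 'a': 1, 'f': 12, 'd': 18}
del 'z' → {'t': 7, 'c': 8, 'b': 7, 'a': 1, 'f': 12, 'd': 18}
cfg['e'] = 2 → {'t': 7, 'c': 8, 'b': 7, 'a': 1, 'f': 12, 'd': 18, 'e': 2}
del 'c' → {'t': 7, 'b': 7, 'a': 1, 'f': 12, 'd': 18, 'e': 2}
sum of values = 47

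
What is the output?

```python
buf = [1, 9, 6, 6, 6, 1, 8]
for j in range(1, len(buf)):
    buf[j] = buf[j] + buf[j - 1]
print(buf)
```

j=1: buf[1] = 9+1 = 10 → [1, 10, 6, 6, 6, 1, 8]
j=2: buf[2] = 6+10 = 16 → [1, 10, 16, 6, 6, 1, 8]
j=3: buf[3] = 6+16 = 22 → [1, 10, 16, 22, 6, 1, 8]
j=4: buf[4] = 6+22 = 28 → [1, 10, 16, 22, 28, 1, 8]
j=5: buf[5] = 1+28 = 29 → [1, 10, 16, 22, 28, 29, 8]
j=6: buf[6] = 8+29 = 37 → [1, 10, 16, 22, 28, 29, 37]

[1, 10, 16, 22, 28, 29, 37]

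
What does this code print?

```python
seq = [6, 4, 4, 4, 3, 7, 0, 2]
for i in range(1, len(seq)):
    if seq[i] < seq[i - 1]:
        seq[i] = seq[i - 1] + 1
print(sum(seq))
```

i=1: 4<6, seq[1] = 6+1 = 7 → [6, 7, 4, 4, 3, 7, 0, 2]
i=2: 4<7, seq[2] = 7+1 = 8 → [6, 7, 8, 4, 3, 7, 0, 2]
i=3: 4<8, seq[3] = 8+1 = 9 → [6, 7, 8, 9, 3, 7, 0, 2]
i=4: 3<9, seq[4] = 9+1 = 10 → [6, 7, 8, 9, 10, 7, 0, 2]
i=5: 7<10, seq[5] = 10+1 = 11 → [6, 7, 8, 9, 10, 11, 0, 2]
i=6: 0<11, seq[6] = 11+1 = 12 → [6, 7, 8, 9, 10, 11, 12, 2]
i=7: 2<12, seq[7] = 12+1 = 13 → [6, 7, 8, 9, 10, 11, 12, 13]
sum = 76

76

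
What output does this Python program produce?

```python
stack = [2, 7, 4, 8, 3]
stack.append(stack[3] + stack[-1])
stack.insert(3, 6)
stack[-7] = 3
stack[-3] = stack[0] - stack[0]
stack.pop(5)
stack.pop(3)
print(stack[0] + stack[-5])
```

6

append stack[3]+stack[-1] = 8+3 = 11 → [2, 7, 4, 8, 3, 11]
insert 6 at 3 → [2, 7, 4, 6, 8, 3, 11]
stack[-7] = 3 → [3, 7, 4, 6, 8, 3, 11]
stack[-3] = stack[0]-stack[0] = 3-3 = 0 → [3, 7, 4, 6, 0, 3, 11]
pop(5) removes 3 → [3, 7, 4, 6, 0, 11]
pop(3) removes 6 → [3, 7, 4, 0, 11]
stack[0]+stack[-5] = 3+3 = 6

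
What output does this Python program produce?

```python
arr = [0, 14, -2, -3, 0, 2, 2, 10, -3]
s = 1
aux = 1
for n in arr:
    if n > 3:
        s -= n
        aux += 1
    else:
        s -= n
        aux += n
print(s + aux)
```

n=0: not >3, s = 1-0 = 1; aux=1
n=14: >3, s = 1-14 = -13; aux=2
n=-2: not >3, s = (-13)-(-2) = -11; aux=0
n=-3: not >3, s = (-11)-(-3) = -8; aux=-3
n=0: not >3, s = (-8)-0 = -8; aux=-3
n=2: not >3, s = (-8)-2 = -10; aux=-1
n=2: not >3, s = (-10)-2 = -12; aux=1
n=10: >3, s = (-12)-10 = -22; aux=2
n=-3: not >3, s = (-22)-(-3) = -19; aux=-1
s+aux = (-19)+(-1) = -20

-20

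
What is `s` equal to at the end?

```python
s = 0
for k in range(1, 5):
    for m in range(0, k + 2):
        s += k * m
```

105

k=1,m=0: s = 0+0 = 0
k=1,m=1: s = 0+1 = 1
k=1,m=2: s = 1+2 = 3
k=2,m=0: s = 3+0 = 3
k=2,m=1: s = 3+2 = 5
k=2,m=2: s = 5+4 = 9
k=2,m=3: s = 9+6 = 15
k=3,m=0: s = 15+0 = 15
k=3,m=1: s = 15+3 = 18
k=3,m=2: s = 18+6 = 24
k=3,m=3: s = 24+9 = 33
k=3,m=4: s = 33+12 = 45
k=4,m=0: s = 45+0 = 45
k=4,m=1: s = 45+4 = 49
k=4,m=2: s = 49+8 = 57
k=4,m=3: s = 57+12 = 69
k=4,m=4: s = 69+16 = 85
k=4,m=5: s = 85+20 = 105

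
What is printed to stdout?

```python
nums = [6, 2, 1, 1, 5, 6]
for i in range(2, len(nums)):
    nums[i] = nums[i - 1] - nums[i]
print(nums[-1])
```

-11

i=2: nums[2] = 2-1 = 1 → [6, 2, 1, 1, 5, 6]
i=3: nums[3] = 1-1 = 0 → [6, 2, 1, 0, 5, 6]
i=4: nums[4] = 0-5 = -5 → [6, 2, 1, 0, -5, 6]
i=5: nums[5] = (-5)-6 = -11 → [6, 2, 1, 0, -5, -11]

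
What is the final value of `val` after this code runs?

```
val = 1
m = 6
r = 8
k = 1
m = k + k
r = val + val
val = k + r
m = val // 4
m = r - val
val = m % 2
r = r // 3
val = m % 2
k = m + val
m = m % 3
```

m = 1+1 = 2
r = 1+1 = 2
val = 1+2 = 3
m = 3//4 = 0
m = 2-3 = -1
val = (-1)%2 = 1
r = 2//3 = 0
val = (-1)%2 = 1
k = (-1)+1 = 0
m = (-1)%3 = 2

1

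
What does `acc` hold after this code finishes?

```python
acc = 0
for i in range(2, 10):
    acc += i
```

44

i=2: acc = 0+2 = 2
i=3: acc = 2+3 = 5
i=4: acc = 5+4 = 9
i=5: acc = 9+5 = 14
i=6: acc = 14+6 = 20
i=7: acc = 20+7 = 27
i=8: acc = 27+8 = 35
i=9: acc = 35+9 = 44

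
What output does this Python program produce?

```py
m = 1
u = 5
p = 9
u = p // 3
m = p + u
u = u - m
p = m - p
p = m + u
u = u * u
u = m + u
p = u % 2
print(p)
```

1

u = 9//3 = 3
m = 9+3 = 12
u = 3-12 = -9
p = 12-9 = 3
p = 12+(-9) = 3
u = (-9)*(-9) = 81
u = 12+81 = 93
p = 93%2 = 1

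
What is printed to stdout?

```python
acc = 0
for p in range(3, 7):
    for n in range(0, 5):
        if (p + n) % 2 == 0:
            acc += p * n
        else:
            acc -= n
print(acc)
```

72

p=3,n=0: odd sum, acc = 0-0 = 0
p=3,n=1: even sum, acc = 0+3 = 3
p=3,n=2: odd sum, acc = 3-2 = 1
p=3,n=3: even sum, acc = 1+9 = 10
p=3,n=4: odd sum, acc = 10-4 = 6
p=4,n=0: even sum, acc = 6+0 = 6
p=4,n=1: odd sum, acc = 6-1 = 5
p=4,n=2: even sum, acc = 5+8 = 13
p=4,n=3: odd sum, acc = 13-3 = 10
p=4,n=4: even sum, acc = 10+16 = 26
p=5,n=0: odd sum, acc = 26-0 = 26
p=5,n=1: even sum, acc = 26+5 = 31
p=5,n=2: odd sum, acc = 31-2 = 29
p=5,n=3: even sum, acc = 29+15 = 44
p=5,n=4: odd sum, acc = 44-4 = 40
p=6,n=0: even sum, acc = 40+0 = 40
p=6,n=1: odd sum, acc = 40-1 = 39
p=6,n=2: even sum, acc = 39+12 = 51
p=6,n=3: odd sum, acc = 51-3 = 48
p=6,n=4: even sum, acc = 48+24 = 72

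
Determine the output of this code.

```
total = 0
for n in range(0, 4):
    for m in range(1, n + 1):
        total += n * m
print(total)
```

n=1,m=1: total = 0+1 = 1
n=2,m=1: total = 1+2 = 3
n=2,m=2: total = 3+4 = 7
n=3,m=1: total = 7+3 = 10
n=3,m=2: total = 10+6 = 16
n=3,m=3: total = 16+9 = 25

25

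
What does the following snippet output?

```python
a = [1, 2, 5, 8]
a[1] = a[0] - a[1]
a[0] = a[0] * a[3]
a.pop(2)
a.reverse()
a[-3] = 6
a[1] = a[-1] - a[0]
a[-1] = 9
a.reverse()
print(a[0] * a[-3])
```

a[1] = a[0]-a[1] = 1-2 = -1 → [1, -1, 5, 8]
a[0] = a[0]*a[3] = 1*8 = 8 → [8, -1, 5, 8]
pop(2) removes 5 → [8, -1, 8]
reverse → [8, -1, 8]
a[-3] = 6 → [6, -1, 8]
a[1] = a[-1]-a[0] = 8-6 = 2 → [6, 2, 8]
a[-1] = 9 → [6, 2, 9]
reverse → [9, 2, 6]
a[0]*a[-3] = 9*9 = 81

81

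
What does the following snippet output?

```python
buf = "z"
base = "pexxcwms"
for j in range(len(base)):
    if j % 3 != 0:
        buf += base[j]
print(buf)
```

zexcws

j=0: skip
j=1: add 'e' → 'ze'
j=2: add 'x' → 'zex'
j=3: skip
j=4: add 'c' → 'zexc'
j=5: add 'w' → 'zexcw'
j=6: skip
j=7: add 's' → 'zexcws'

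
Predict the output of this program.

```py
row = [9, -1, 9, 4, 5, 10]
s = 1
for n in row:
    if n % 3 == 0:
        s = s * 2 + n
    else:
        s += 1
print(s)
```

n=9: %3==0, s = 1*2+9 = 11
n=-1: not %3==0, s = 11+1 = 12
n=9: %3==0, s = 12*2+9 = 33
n=4: not %3==0, s = 33+1 = 34
n=5: not %3==0, s = 34+1 = 35
n=10: not %3==0, s = 35+1 = 36

36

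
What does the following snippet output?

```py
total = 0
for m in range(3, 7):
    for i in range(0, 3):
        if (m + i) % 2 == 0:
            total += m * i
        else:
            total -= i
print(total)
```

22

m=3,i=0: odd sum, total = 0-0 = 0
m=3,i=1: even sum, total = 0+3 = 3
m=3,i=2: odd sum, total = 3-2 = 1
m=4,i=0: even sum, total = 1+0 = 1
m=4,i=1: odd sum, total = 1-1 = 0
m=4,i=2: even sum, total = 0+8 = 8
m=5,i=0: odd sum, total = 8-0 = 8
m=5,i=1: even sum, total = 8+5 = 13
m=5,i=2: odd sum, total = 13-2 = 11
m=6,i=0: even sum, total = 11+0 = 11
m=6,i=1: odd sum, total = 11-1 = 10
m=6,i=2: even sum, total = 10+12 = 22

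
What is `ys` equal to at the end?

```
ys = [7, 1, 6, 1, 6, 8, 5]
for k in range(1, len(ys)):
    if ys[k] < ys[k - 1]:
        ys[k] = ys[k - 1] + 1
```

k=1: 1<7, ys[1] = 7+1 = 8 → [7, 8, 6, 1, 6, 8, 5]
k=2: 6<8, ys[2] = 8+1 = 9 → [7, 8, 9, 1, 6, 8, 5]
k=3: 1<9, ys[3] = 9+1 = 10 → [7, 8, 9, 10, 6, 8, 5]
k=4: 6<10, ys[4] = 10+1 = 11 → [7, 8, 9, 10, 11, 8, 5]
k=5: 8<11, ys[5] = 11+1 = 12 → [7, 8, 9, 10, 11, 12, 5]
k=6: 5<12, ys[6] = 12+1 = 13 → [7, 8, 9, 10, 11, 12, 13]

[7, 8, 9, 10, 11, 12, 13]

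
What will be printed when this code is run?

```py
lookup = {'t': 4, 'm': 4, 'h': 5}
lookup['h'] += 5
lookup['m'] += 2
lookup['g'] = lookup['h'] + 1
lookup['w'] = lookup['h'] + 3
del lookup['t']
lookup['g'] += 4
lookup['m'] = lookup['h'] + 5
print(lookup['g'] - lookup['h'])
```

5

lookup['h'] = 5+5 = 10 → {'t': 4, 'm': 4, 'h': 10}
lookup['m'] = 4+2 = 6 → {'t': 4, 'm': 6, 'h': 10}
lookup['g'] = lookup['h']+1 = 11 → {'t': 4, 'm': 6, 'h': 10, 'g': 11}
lookup['w'] = lookup['h']+3 = 13 → {'t': 4, 'm': 6, 'h': 10, 'g': 11, 'w': 13}
del 't' → {'m': 6, 'h': 10, 'g': 11, 'w': 13}
lookup['g'] = 11+4 = 15 → {'m': 6, 'h': 10, 'g': 15, 'w': 13}
lookup['m'] = lookup['h']+5 = 15 → {'m': 15, 'h': 10, 'g': 15, 'w': 13}
lookup['g']-lookup['h'] = 15-10 = 5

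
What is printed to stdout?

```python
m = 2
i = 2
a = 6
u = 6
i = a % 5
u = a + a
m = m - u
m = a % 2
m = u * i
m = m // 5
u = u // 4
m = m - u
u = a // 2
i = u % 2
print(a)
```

6

i = 6%5 = 1
u = 6+6 = 12
m = 2-12 = -10
m = 6%2 = 0
m = 12*1 = 12
m = 12//5 = 2
u = 12//4 = 3
m = 2-3 = -1
u = 6//2 = 3
i = 3%2 = 1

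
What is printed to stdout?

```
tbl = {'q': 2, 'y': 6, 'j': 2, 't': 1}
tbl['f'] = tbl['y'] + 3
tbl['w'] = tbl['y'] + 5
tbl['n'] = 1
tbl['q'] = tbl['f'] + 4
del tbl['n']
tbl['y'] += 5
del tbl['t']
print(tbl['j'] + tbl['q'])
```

tbl['f'] = tbl['y']+3 = 9 → {'q': 2, 'y': 6, 'j': 2, 't': 1, 'f': 9}
tbl['w'] = tbl['y']+5 = 11 → {'q': 2, 'y': 6, 'j': 2, 't': 1, 'f': 9, 'w': 11}
tbl['n'] = 1 → {'q': 2, 'y': 6, 'j': 2, 't': 1, 'f': 9, 'w': 11, 'n': 1}
tbl['q'] = tbl['f']+4 = 13 → {'q': 13, 'y': 6, 'j': 2, 't': 1, 'f': 9, 'w': 11, 'n': 1}
del 'n' → {'q': 13, 'y': 6, 'j': 2, 't': 1, 'f': 9, 'w': 11}
tbl['y'] = 6+5 = 11 → {'q': 13, 'y': 11, 'j': 2, 't': 1, 'f': 9, 'w': 11}
del 't' → {'q': 13, 'y': 11, 'j': 2, 'f': 9, 'w': 11}
tbl['j']+tbl['q'] = 2+13 = 15

15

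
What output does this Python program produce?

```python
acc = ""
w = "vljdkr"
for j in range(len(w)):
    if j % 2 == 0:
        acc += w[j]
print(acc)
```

vjk

j=0: add 'v' → 'v'
j=1: skip
j=2: add 'j' → 'vj'
j=3: skip
j=4: add 'k' → 'vjk'
j=5: skip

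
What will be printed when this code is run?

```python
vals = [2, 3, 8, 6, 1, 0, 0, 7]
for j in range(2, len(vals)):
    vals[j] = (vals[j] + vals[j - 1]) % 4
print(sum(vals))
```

16

j=2: vals[2] = (8+3)%4 = 3 → [2, 3, 3, 6, 1, 0, 0, 7]
j=3: vals[3] = (6+3)%4 = 1 → [2, 3, 3, 1, 1, 0, 0, 7]
j=4: vals[4] = (1+1)%4 = 2 → [2, 3, 3, 1, 2, 0, 0, 7]
j=5: vals[5] = (0+2)%4 = 2 → [2, 3, 3, 1, 2, 2, 0, 7]
j=6: vals[6] = (0+2)%4 = 2 → [2, 3, 3, 1, 2, 2, 2, 7]
j=7: vals[7] = (7+2)%4 = 1 → [2, 3, 3, 1, 2, 2, 2, 1]
sum = 16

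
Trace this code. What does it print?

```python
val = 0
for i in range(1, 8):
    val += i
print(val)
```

i=1: val = 0+1 = 1
i=2: val = 1+2 = 3
i=3: val = 3+3 = 6
i=4: val = 6+4 = 10
i=5: val = 10+5 = 15
i=6: val = 15+6 = 21
i=7: val = 21+7 = 28

28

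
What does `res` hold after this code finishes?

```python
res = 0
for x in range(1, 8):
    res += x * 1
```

x=1: res = 0+1*1 = 1
x=2: res = 1+2*1 = 3
x=3: res = 3+3*1 = 6
x=4: res = 6+4*1 = 10
x=5: res = 10+5*1 = 15
x=6: res = 15+6*1 = 21
x=7: res = 21+7*1 = 28

28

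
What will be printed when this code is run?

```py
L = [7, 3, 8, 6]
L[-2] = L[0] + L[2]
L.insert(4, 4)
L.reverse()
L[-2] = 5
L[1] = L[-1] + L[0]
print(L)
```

[4, 11, 15, 5, 7]

L[-2] = L[0]+L[2] = 7+8 = 15 → [7, 3, 15, 6]
insert 4 at 4 → [7, 3, 15, 6, 4]
reverse → [4, 6, 15, 3, 7]
L[-2] = 5 → [4, 6, 15, 5, 7]
L[1] = L[-1]+L[0] = 7+4 = 11 → [4, 11, 15, 5, 7]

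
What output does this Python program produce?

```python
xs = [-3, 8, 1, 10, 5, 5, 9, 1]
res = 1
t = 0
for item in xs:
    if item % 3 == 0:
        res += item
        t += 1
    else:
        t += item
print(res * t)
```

224

item=-3: %3==0, res = 1+(-3) = -2; t=1
item=8: not %3==0; t=9
item=1: not %3==0; t=10
item=10: not %3==0; t=20
item=5: not %3==0; t=25
item=5: not %3==0; t=30
item=9: %3==0, res = (-2)+9 = 7; t=31
item=1: not %3==0; t=32
res*t = 7*32 = 224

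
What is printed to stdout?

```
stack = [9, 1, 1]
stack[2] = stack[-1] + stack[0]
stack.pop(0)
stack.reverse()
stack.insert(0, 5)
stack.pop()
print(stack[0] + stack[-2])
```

stack[2] = stack[-1]+stack[0] = 1+9 = 10 → [9, 1, 10]
pop(0) removes 9 → [1, 10]
reverse → [10, 1]
insert 5 at 0 → [5, 10, 1]
pop() removes 1 → [5, 10]
stack[0]+stack[-2] = 5+5 = 10

10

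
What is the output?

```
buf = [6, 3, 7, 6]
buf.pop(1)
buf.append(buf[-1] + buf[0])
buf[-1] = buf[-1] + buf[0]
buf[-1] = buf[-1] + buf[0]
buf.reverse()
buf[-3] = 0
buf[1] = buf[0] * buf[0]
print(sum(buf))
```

613

pop(1) removes 3 → [6, 7, 6]
append buf[-1]+buf[0] = 6+6 = 12 → [6, 7, 6, 12]
buf[-1] = buf[-1]+buf[0] = 12+6 = 18 → [6, 7, 6, 18]
buf[-1] = buf[-1]+buf[0] = 18+6 = 24 → [6, 7, 6, 24]
reverse → [24, 6, 7, 6]
buf[-3] = 0 → [24, 0, 7, 6]
buf[1] = buf[0]*buf[0] = 24*24 = 576 → [24, 576, 7, 6]
sum = 613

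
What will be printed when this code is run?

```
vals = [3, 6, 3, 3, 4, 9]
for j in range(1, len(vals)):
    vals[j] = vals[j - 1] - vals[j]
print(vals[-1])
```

j=1: vals[1] = 3-6 = -3 → [3, -3, 3, 3, 4, 9]
j=2: vals[2] = (-3)-3 = -6 → [3, -3, -6, 3, 4, 9]
j=3: vals[3] = (-6)-3 = -9 → [3, -3, -6, -9, 4, 9]
j=4: vals[4] = (-9)-4 = -13 → [3, -3, -6, -9, -13, 9]
j=5: vals[5] = (-13)-9 = -22 → [3, -3, -6, -9, -13, -22]

-22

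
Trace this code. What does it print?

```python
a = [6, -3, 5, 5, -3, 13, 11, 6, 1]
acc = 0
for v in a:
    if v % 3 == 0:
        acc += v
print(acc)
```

6

v=6: %3==0, acc = 0+6 = 6
v=-3: %3==0, acc = 6+(-3) = 3
v=5: not %3==0
v=5: not %3==0
v=-3: %3==0, acc = 3+(-3) = 0
v=13: not %3==0
v=11: not %3==0
v=6: %3==0, acc = 0+6 = 6
v=1: not %3==0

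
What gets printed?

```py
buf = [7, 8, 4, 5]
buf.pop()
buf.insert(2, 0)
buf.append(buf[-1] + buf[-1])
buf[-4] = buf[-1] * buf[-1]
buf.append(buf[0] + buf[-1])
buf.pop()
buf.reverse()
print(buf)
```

[8, 4, 0, 64, 7]

pop() removes 5 → [7, 8, 4]
insert 0 at 2 → [7, 8, 0, 4]
append buf[-1]+buf[-1] = 4+4 = 8 → [7, 8, 0, 4, 8]
buf[-4] = buf[-1]*buf[-1] = 8*8 = 64 → [7, 64, 0, 4, 8]
append buf[0]+buf[-1] = 7+8 = 15 → [7, 64, 0, 4, 8, 15]
pop() removes 15 → [7, 64, 0, 4, 8]
reverse → [8, 4, 0, 64, 7]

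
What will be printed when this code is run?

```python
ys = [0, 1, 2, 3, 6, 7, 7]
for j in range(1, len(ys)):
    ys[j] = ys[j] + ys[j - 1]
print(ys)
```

j=1: ys[1] = 1+0 = 1 → [0, 1, 2, 3, 6, 7, 7]
j=2: ys[2] = 2+1 = 3 → [0, 1, 3, 3, 6, 7, 7]
j=3: ys[3] = 3+3 = 6 → [0, 1, 3, 6, 6, 7, 7]
j=4: ys[4] = 6+6 = 12 → [0, 1, 3, 6, 12, 7, 7]
j=5: ys[5] = 7+12 = 19 → [0, 1, 3, 6, 12, 19, 7]
j=6: ys[6] = 7+19 = 26 → [0, 1, 3, 6, 12, 19, 26]

[0, 1, 3, 6, 12, 19, 26]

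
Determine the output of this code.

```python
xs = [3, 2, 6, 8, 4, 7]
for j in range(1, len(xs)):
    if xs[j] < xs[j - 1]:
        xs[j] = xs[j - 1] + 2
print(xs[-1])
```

j=1: 2<3, xs[1] = 3+2 = 5 → [3, 5, 6, 8, 4, 7]
j=2: 6>=5, unchanged → [3, 5, 6, 8, 4, 7]
j=3: 8>=6, unchanged → [3, 5, 6, 8, 4, 7]
j=4: 4<8, xs[4] = 8+2 = 10 → [3, 5, 6, 8, 10, 7]
j=5: 7<10, xs[5] = 10+2 = 12 → [3, 5, 6, 8, 10, 12]

12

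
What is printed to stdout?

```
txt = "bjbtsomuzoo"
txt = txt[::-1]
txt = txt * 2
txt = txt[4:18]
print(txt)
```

reverse → 'oozumostbjb'
repeat ×2 → 'oozumostbjboozumostbjb'
slice [4:18] → 'mostbjboozumos'

mostbjboozumos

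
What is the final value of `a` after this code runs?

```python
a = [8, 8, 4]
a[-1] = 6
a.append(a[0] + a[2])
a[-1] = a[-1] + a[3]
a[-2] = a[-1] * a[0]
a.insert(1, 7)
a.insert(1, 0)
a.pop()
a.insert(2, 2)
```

[8, 0, 2, 7, 8, 224]

a[-1] = 6 → [8, 8, 6]
append a[0]+a[2] = 8+6 = 14 → [8, 8, 6, 14]
a[-1] = a[-1]+a[3] = 14+14 = 28 → [8, 8, 6, 28]
a[-2] = a[-1]*a[0] = 28*8 = 224 → [8, 8, 224, 28]
insert 7 at 1 → [8, 7, 8, 224, 28]
insert 0 at 1 → [8, 0, 7, 8, 224, 28]
pop() removes 28 → [8, 0, 7, 8, 224]
insert 2 at 2 → [8, 0, 2, 7, 8, 224]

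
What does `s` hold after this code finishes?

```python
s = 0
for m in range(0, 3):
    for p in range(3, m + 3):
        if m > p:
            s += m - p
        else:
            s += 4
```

m=1,p=3: not 1>3, s = 0+4 = 4
m=2,p=3: not 2>3, s = 4+4 = 8
m=2,p=4: not 2>4, s = 8+4 = 12

12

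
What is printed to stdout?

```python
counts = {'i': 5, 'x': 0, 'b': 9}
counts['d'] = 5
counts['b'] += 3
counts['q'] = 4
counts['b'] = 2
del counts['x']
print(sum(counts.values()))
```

16

counts['d'] = 5 → {'i': 5, 'x': 0, 'b': 9, 'd': 5}
counts['b'] = 9+3 = 12 → {'i': 5, 'x': 0, 'b': 12, 'd': 5}
counts['q'] = 4 → {'i': 5, 'x': 0, 'b': 12, 'd': 5, 'q': 4}
counts['b'] = 2 → {'i': 5, 'x': 0, 'b': 2, 'd': 5, 'q': 4}
del 'x' → {'i': 5, 'b': 2, 'd': 5, 'q': 4}
sum of values = 16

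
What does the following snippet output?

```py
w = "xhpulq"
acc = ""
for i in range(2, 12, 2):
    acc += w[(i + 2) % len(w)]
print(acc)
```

lxplx

i=2: add w[4]='l' → 'l'
i=4: add w[0]='x' → 'lx'
i=6: add w[2]='p' → 'lxp'
i=8: add w[4]='l' → 'lxpl'
i=10: add w[0]='x' → 'lxplx'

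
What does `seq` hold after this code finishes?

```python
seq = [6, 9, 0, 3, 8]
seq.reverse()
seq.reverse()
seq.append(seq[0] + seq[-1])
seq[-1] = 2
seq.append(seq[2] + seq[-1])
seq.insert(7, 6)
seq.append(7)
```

[6, 9, 0, 3, 8, 2, 2, 6, 7]

reverse → [8, 3, 0, 9, 6]
reverse → [6, 9, 0, 3, 8]
append seq[0]+seq[-1] = 6+8 = 14 → [6, 9, 0, 3, 8, 14]
seq[-1] = 2 → [6, 9, 0, 3, 8, 2]
append seq[2]+seq[-1] = 0+2 = 2 → [6, 9, 0, 3, 8, 2, 2]
insert 6 at 7 → [6, 9, 0, 3, 8, 2, 2, 6]
append 7 → [6, 9, 0, 3, 8, 2, 2, 6, 7]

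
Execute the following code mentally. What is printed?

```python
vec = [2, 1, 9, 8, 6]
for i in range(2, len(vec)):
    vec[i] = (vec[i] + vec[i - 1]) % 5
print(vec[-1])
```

i=2: vec[2] = (9+1)%5 = 0 → [2, 1, 0, 8, 6]
i=3: vec[3] = (8+0)%5 = 3 → [2, 1, 0, 3, 6]
i=4: vec[4] = (6+3)%5 = 4 → [2, 1, 0, 3, 4]

4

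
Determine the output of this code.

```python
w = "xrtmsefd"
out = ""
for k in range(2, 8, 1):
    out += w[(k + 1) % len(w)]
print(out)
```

msefdx

k=2: add w[3]='m' → 'm'
k=3: add w[4]='s' → 'ms'
k=4: add w[5]='e' → 'mse'
k=5: add w[6]='f' → 'msef'
k=6: add w[7]='d' → 'msefd'
k=7: add w[0]='x' → 'msefdx'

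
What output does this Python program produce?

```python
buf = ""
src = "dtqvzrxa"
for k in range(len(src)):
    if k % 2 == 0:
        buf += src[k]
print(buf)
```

dqzx

k=0: add 'd' → 'd'
k=1: skip
k=2: add 'q' → 'dq'
k=3: skip
k=4: add 'z' → 'dqz'
k=5: skip
k=6: add 'x' → 'dqzx'
k=7: skip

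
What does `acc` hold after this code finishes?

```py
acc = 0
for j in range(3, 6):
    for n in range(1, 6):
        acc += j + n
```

j=3,n=1: acc = 0+4 = 4
j=3,n=2: acc = 4+5 = 9
j=3,n=3: acc = 9+6 = 15
j=3,n=4: acc = 15+7 = 22
j=3,n=5: acc = 22+8 = 30
j=4,n=1: acc = 30+5 = 35
j=4,n=2: acc = 35+6 = 41
j=4,n=3: acc = 41+7 = 48
j=4,n=4: acc = 48+8 = 56
j=4,n=5: acc = 56+9 = 65
j=5,n=1: acc = 65+6 = 71
j=5,n=2: acc = 71+7 = 78
j=5,n=3: acc = 78+8 = 86
j=5,n=4: acc = 86+9 = 95
j=5,n=5: acc = 95+10 = 105

105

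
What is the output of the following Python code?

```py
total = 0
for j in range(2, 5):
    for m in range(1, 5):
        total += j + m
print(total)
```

j=2,m=1: total = 0+3 = 3
j=2,m=2: total = 3+4 = 7
j=2,m=3: total = 7+5 = 12
j=2,m=4: total = 12+6 = 18
j=3,m=1: total = 18+4 = 22
j=3,m=2: total = 22+5 = 27
j=3,m=3: total = 27+6 = 33
j=3,m=4: total = 33+7 = 40
j=4,m=1: total = 40+5 = 45
j=4,m=2: total = 45+6 = 51
j=4,m=3: total = 51+7 = 58
j=4,m=4: total = 58+8 = 66

66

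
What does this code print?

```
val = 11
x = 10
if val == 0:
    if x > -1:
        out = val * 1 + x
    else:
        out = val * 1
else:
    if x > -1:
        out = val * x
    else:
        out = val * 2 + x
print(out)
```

110

val=11, x=10
val == 0 is False; x > -1 is True
→ out = val * x = 110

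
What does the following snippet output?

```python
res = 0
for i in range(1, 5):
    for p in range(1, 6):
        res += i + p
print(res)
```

i=1,p=1: res = 0+2 = 2
i=1,p=2: res = 2+3 = 5
i=1,p=3: res = 5+4 = 9
i=1,p=4: res = 9+5 = 14
i=1,p=5: res = 14+6 = 20
i=2,p=1: res = 20+3 = 23
i=2,p=2: res = 23+4 = 27
i=2,p=3: res = 27+5 = 32
i=2,p=4: res = 32+6 = 38
i=2,p=5: res = 38+7 = 45
i=3,p=1: res = 45+4 = 49
i=3,p=2: res = 49+5 = 54
i=3,p=3: res = 54+6 = 60
i=3,p=4: res = 60+7 = 67
i=3,p=5: res = 67+8 = 75
i=4,p=1: res = 75+5 = 80
i=4,p=2: res = 80+6 = 86
i=4,p=3: res = 86+7 = 93
i=4,p=4: res = 93+8 = 101
i=4,p=5: res = 101+9 = 110

110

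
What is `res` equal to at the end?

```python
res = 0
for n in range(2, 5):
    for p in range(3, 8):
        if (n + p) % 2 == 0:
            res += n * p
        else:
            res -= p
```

65

n=2,p=3: odd sum, res = 0-3 = -3
n=2,p=4: even sum, res = (-3)+8 = 5
n=2,p=5: odd sum, res = 5-5 = 0
n=2,p=6: even sum, res = 0+12 = 12
n=2,p=7: odd sum, res = 12-7 = 5
n=3,p=3: even sum, res = 5+9 = 14
n=3,p=4: odd sum, res = 14-4 = 10
n=3,p=5: even sum, res = 10+15 = 25
n=3,p=6: odd sum, res = 25-6 = 19
n=3,p=7: even sum, res = 19+21 = 40
n=4,p=3: odd sum, res = 40-3 = 37
n=4,p=4: even sum, res = 37+16 = 53
n=4,p=5: odd sum, res = 53-5 = 48
n=4,p=6: even sum, res = 48+24 = 72
n=4,p=7: odd sum, res = 72-7 = 65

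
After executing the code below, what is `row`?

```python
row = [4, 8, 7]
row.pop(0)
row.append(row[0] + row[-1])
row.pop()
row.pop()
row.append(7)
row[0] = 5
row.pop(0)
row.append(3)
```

pop(0) removes 4 → [8, 7]
append row[0]+row[-1] = 8+7 = 15 → [8, 7, 15]
pop() removes 15 → [8, 7]
pop() removes 7 → [8]
append 7 → [8, 7]
row[0] = 5 → [5, 7]
pop(0) removes 5 → [7]
append 3 → [7, 3]

[7, 3]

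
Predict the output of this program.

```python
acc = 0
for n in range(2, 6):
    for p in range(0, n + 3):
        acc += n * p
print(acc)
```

289

n=2,p=0: acc = 0+0 = 0
n=2,p=1: acc = 0+2 = 2
n=2,p=2: acc = 2+4 = 6
n=2,p=3: acc = 6+6 = 12
n=2,p=4: acc = 12+8 = 20
n=3,p=0: acc = 20+0 = 20
n=3,p=1: acc = 20+3 = 23
n=3,p=2: acc = 23+6 = 29
n=3,p=3: acc = 29+9 = 38
n=3,p=4: acc = 38+12 = 50
n=3,p=5: acc = 50+15 = 65
n=4,p=0: acc = 65+0 = 65
n=4,p=1: acc = 65+4 = 69
n=4,p=2: acc = 69+8 = 77
n=4,p=3: acc = 77+12 = 89
n=4,p=4: acc = 89+16 = 105
n=4,p=5: acc = 105+20 = 125
n=4,p=6: acc = 125+24 = 149
n=5,p=0: acc = 149+0 = 149
n=5,p=1: acc = 149+5 = 154
n=5,p=2: acc = 154+10 = 164
n=5,p=3: acc = 164+15 = 179
n=5,p=4: acc = 179+20 = 199
n=5,p=5: acc = 199+25 = 224
n=5,p=6: acc = 224+30 = 254
n=5,p=7: acc = 254+35 = 289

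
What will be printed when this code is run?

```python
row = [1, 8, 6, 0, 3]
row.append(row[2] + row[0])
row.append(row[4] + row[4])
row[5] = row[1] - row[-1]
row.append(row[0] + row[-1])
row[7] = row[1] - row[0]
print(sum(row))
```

append row[2]+row[0] = 6+1 = 7 → [1, 8, 6, 0, 3, 7]
append row[4]+row[4] = 3+3 = 6 → [1, 8, 6, 0, 3, 7, 6]
row[5] = row[1]-row[-1] = 8-6 = 2 → [1, 8, 6, 0, 3, 2, 6]
append row[0]+row[-1] = 1+6 = 7 → [1, 8, 6, 0, 3, 2, 6, 7]
row[7] = row[1]-row[0] = 8-1 = 7 → [1, 8, 6, 0, 3, 2, 6, 7]
sum = 33

33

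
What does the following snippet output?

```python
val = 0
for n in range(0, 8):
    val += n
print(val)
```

28

n=0: val = 0+0 = 0
n=1: val = 0+1 = 1
n=2: val = 1+2 = 3
n=3: val = 3+3 = 6
n=4: val = 6+4 = 10
n=5: val = 10+5 = 15
n=6: val = 15+6 = 21
n=7: val = 21+7 = 28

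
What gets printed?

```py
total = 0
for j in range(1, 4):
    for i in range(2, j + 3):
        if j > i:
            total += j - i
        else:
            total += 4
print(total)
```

j=1,i=2: not 1>2, total = 0+4 = 4
j=1,i=3: not 1>3, total = 4+4 = 8
j=2,i=2: not 2>2, total = 8+4 = 12
j=2,i=3: not 2>3, total = 12+4 = 16
j=2,i=4: not 2>4, total = 16+4 = 20
j=3,i=2: 3>2, total = 20+1 = 21
j=3,i=3: not 3>3, total = 21+4 = 25
j=3,i=4: not 3>4, total = 25+4 = 29
j=3,i=5: not 3>5, total = 29+4 = 33

33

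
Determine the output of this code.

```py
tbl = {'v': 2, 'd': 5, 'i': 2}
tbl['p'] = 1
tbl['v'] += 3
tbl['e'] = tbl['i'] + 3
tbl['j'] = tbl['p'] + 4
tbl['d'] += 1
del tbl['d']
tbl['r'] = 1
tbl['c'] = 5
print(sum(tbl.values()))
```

24

tbl['p'] = 1 → {'v': 2, 'd': 5, 'i': 2, 'p': 1}
tbl['v'] = 2+3 = 5 → {'v': 5, 'd': 5, 'i': 2, 'p': 1}
tbl['e'] = tbl['i']+3 = 5 → {'v': 5, 'd': 5, 'i': 2, 'p': 1, 'e': 5}
tbl['j'] = tbl['p']+4 = 5 → {'v': 5, 'd': 5, 'i': 2, 'p': 1, 'e': 5, 'j': 5}
tbl['d'] = 5+1 = 6 → {'v': 5, 'd': 6, 'i': 2, 'p': 1, 'e': 5, 'j': 5}
del 'd' → {'v': 5, 'i': 2, 'p': 1, 'e': 5, 'j': 5}
tbl['r'] = 1 → {'v': 5, 'i': 2, 'p': 1, 'e': 5, 'j': 5, 'r': 1}
tbl['c'] = 5 → {'v': 5, 'i': 2, 'p': 1, 'e': 5, 'j': 5, 'r': 1, 'c': 5}
sum of values = 24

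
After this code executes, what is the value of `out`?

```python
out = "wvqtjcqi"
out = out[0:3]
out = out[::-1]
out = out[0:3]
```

'qvw'

slice [0:3] → 'wvq'
reverse → 'qvw'
slice [0:3] → 'qvw'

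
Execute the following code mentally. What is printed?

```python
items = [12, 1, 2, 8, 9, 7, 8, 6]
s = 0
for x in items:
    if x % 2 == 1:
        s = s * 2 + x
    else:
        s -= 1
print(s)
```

x=12: not odd, s = 0-1 = -1
x=1: odd, s = (-1)*2+1 = -1
x=2: not odd, s = (-1)-1 = -2
x=8: not odd, s = (-2)-1 = -3
x=9: odd, s = (-3)*2+9 = 3
x=7: odd, s = 3*2+7 = 13
x=8: not odd, s = 13-1 = 12
x=6: not odd, s = 12-1 = 11

11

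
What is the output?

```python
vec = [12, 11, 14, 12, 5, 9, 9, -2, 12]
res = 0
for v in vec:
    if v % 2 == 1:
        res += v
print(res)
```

v=12: not odd
v=11: odd, res = 0+11 = 11
v=14: not odd
v=12: not odd
v=5: odd, res = 11+5 = 16
v=9: odd, res = 16+9 = 25
v=9: odd, res = 25+9 = 34
v=-2: not odd
v=12: not odd

34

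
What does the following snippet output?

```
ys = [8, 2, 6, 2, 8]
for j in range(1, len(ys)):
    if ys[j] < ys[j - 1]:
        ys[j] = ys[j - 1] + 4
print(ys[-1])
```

j=1: 2<8, ys[1] = 8+4 = 12 → [8, 12, 6, 2, 8]
j=2: 6<12, ys[2] = 12+4 = 16 → [8, 12, 16, 2, 8]
j=3: 2<16, ys[3] = 16+4 = 20 → [8, 12, 16, 20, 8]
j=4: 8<20, ys[4] = 20+4 = 24 → [8, 12, 16, 20, 24]

24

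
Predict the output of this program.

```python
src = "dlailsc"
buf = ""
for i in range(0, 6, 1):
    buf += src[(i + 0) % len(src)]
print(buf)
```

i=0: add src[0]='d' → 'd'
i=1: add src[1]='l' → 'dl'
i=2: add src[2]='a' → 'dla'
i=3: add src[3]='i' → 'dlai'
i=4: add src[4]='l' → 'dlail'
i=5: add src[5]='s' → 'dlails'

dlails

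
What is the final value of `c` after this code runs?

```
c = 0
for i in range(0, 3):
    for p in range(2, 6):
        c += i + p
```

i=0,p=2: c = 0+2 = 2
i=0,p=3: c = 2+3 = 5
i=0,p=4: c = 5+4 = 9
i=0,p=5: c = 9+5 = 14
i=1,p=2: c = 14+3 = 17
i=1,p=3: c = 17+4 = 21
i=1,p=4: c = 21+5 = 26
i=1,p=5: c = 26+6 = 32
i=2,p=2: c = 32+4 = 36
i=2,p=3: c = 36+5 = 41
i=2,p=4: c = 41+6 = 47
i=2,p=5: c = 47+7 = 54

54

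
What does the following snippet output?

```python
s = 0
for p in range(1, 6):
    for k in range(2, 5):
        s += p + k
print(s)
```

p=1,k=2: s = 0+3 = 3
p=1,k=3: s = 3+4 = 7
p=1,k=4: s = 7+5 = 12
p=2,k=2: s = 12+4 = 16
p=2,k=3: s = 16+5 = 21
p=2,k=4: s = 21+6 = 27
p=3,k=2: s = 27+5 = 32
p=3,k=3: s = 32+6 = 38
p=3,k=4: s = 38+7 = 45
p=4,k=2: s = 45+6 = 51
p=4,k=3: s = 51+7 = 58
p=4,k=4: s = 58+8 = 66
p=5,k=2: s = 66+7 = 73
p=5,k=3: s = 73+8 = 81
p=5,k=4: s = 81+9 = 90

90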